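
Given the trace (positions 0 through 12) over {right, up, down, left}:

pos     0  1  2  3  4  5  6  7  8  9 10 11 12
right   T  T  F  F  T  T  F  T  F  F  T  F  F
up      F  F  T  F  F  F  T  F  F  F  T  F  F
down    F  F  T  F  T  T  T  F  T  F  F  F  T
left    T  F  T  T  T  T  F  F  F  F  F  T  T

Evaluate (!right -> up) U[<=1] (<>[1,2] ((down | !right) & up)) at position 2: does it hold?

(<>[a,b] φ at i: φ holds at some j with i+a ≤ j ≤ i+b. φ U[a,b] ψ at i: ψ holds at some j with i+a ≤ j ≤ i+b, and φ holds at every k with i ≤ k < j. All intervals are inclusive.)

Need some j in [2,3] with <>[1,2] ((down | !right) & up), and (!right -> up) at every k in [2,j-1].
  j=2: <>[1,2] ((down | !right) & up) — fails (none in [3,4]).
  j=3: <>[1,2] ((down | !right) & up) — fails (none in [4,5]).
No j in the window works → until fails.

No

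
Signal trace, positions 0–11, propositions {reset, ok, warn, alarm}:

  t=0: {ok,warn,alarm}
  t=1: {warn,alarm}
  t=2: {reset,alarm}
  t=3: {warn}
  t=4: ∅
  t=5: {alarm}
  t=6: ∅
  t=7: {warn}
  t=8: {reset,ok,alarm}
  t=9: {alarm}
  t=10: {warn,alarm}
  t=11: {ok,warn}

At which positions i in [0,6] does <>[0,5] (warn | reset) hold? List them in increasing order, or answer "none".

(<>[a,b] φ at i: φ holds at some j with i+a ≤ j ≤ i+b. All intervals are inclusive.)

Evaluate at each i in [0,6]:
  i=0: ✓ (witness j=0)
  i=1: ✓ (witness j=1)
  i=2: ✓ (witness j=2)
  i=3: ✓ (witness j=3)
  i=4: ✓ (witness j=7)
  i=5: ✓ (witness j=7)
  i=6: ✓ (witness j=7)

0, 1, 2, 3, 4, 5, 6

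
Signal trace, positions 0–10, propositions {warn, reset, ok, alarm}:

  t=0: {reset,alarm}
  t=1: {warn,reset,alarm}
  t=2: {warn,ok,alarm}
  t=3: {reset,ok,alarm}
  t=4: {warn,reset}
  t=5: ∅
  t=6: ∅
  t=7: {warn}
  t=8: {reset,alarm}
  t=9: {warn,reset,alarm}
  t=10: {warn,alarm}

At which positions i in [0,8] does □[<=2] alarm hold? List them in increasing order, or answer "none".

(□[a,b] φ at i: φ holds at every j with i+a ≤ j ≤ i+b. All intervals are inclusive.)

Evaluate at each i in [0,8]:
  i=0: ✓ (all of [0,2])
  i=1: ✓ (all of [1,3])
  i=2: ✗ (fails at j=4)
  i=3: ✗ (fails at j=4)
  i=4: ✗ (fails at j=4)
  i=5: ✗ (fails at j=5)
  i=6: ✗ (fails at j=6)
  i=7: ✗ (fails at j=7)
  i=8: ✓ (all of [8,10])

0, 1, 8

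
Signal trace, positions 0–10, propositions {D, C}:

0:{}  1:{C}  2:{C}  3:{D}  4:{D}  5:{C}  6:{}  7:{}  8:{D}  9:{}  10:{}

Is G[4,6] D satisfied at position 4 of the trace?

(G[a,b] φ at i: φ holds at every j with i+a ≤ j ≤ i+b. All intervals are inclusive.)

Check D at every j in [8,10]:
  j=8: true
  j=9: false
  j=10: false
Fails at j=9 → formula fails.

No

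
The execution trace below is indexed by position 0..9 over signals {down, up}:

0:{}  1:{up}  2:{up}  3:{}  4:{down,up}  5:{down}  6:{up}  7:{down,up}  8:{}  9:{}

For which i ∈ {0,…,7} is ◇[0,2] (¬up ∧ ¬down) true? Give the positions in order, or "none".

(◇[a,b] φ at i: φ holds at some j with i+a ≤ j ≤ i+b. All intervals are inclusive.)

Evaluate at each i in [0,7]:
  i=0: ✓ (witness j=0)
  i=1: ✓ (witness j=3)
  i=2: ✓ (witness j=3)
  i=3: ✓ (witness j=3)
  i=4: ✗ (none in [4,6])
  i=5: ✗ (none in [5,7])
  i=6: ✓ (witness j=8)
  i=7: ✓ (witness j=8)

0, 1, 2, 3, 6, 7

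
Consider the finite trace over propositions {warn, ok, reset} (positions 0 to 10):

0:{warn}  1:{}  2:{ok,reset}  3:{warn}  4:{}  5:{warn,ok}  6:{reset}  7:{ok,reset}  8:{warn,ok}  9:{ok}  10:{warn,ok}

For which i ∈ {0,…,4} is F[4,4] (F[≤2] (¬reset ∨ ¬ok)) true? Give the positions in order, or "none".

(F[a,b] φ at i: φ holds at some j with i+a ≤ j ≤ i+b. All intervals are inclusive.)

Evaluate at each i in [0,4]:
  i=0: ✓ (witness j=4)
  i=1: ✓ (witness j=5)
  i=2: ✓ (witness j=6)
  i=3: ✓ (witness j=7)
  i=4: ✓ (witness j=8)

0, 1, 2, 3, 4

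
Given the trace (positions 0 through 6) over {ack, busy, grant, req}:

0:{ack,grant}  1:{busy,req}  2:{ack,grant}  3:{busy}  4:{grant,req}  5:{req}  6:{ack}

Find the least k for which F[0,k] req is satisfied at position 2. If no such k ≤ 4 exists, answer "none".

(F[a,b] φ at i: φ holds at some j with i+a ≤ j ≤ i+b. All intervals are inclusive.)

Scan j = 2,3,… for req:
  j=2: fails
  j=3: fails
  j=4: holds
First hit at j=4, so smallest k = 4-2 = 2.

2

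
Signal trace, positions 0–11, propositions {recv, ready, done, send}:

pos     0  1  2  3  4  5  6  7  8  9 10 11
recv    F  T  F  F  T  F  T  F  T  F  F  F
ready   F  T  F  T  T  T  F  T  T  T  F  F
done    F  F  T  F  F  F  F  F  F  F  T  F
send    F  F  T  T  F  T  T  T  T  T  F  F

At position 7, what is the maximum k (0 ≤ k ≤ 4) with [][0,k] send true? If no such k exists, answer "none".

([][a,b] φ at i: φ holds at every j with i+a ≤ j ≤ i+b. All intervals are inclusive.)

send must hold from j=7 onward; find where it first fails.
  j=7: holds
  j=8: holds
  j=9: holds
  j=10: fails
Holds on [7,9], so largest k = 2.

2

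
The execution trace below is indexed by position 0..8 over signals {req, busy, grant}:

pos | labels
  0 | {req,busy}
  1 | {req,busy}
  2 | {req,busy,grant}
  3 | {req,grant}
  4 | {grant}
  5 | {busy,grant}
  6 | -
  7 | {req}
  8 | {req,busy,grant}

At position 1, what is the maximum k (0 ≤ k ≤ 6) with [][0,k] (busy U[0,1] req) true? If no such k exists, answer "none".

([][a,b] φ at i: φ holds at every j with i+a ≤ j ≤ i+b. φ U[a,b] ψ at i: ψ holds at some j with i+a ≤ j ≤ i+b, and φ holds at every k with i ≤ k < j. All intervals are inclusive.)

(busy U[0,1] req) must hold from j=1 onward; find where it first fails.
  j=1: holds
  j=2: holds
  j=3: holds
  j=4: fails
Holds on [1,3], so largest k = 2.

2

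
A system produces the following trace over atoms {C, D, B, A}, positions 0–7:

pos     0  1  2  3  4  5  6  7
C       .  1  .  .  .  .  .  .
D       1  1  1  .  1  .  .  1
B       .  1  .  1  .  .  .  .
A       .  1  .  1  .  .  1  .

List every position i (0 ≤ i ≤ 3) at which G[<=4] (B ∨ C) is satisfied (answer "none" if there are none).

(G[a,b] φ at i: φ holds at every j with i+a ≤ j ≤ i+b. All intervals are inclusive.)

Evaluate at each i in [0,3]:
  i=0: ✗ (fails at j=0)
  i=1: ✗ (fails at j=2)
  i=2: ✗ (fails at j=2)
  i=3: ✗ (fails at j=4)

none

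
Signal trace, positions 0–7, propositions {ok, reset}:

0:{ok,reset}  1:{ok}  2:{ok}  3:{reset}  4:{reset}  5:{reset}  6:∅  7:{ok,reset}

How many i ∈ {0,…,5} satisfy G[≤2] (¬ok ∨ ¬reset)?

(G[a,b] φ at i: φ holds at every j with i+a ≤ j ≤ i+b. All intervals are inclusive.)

Evaluate at each i in [0,5]:
  i=0: ✗ (fails at j=0)
  i=1: ✓ (all of [1,3])
  i=2: ✓ (all of [2,4])
  i=3: ✓ (all of [3,5])
  i=4: ✓ (all of [4,6])
  i=5: ✗ (fails at j=7)
Positions where it holds: {1, 2, 3, 4} → 4.

4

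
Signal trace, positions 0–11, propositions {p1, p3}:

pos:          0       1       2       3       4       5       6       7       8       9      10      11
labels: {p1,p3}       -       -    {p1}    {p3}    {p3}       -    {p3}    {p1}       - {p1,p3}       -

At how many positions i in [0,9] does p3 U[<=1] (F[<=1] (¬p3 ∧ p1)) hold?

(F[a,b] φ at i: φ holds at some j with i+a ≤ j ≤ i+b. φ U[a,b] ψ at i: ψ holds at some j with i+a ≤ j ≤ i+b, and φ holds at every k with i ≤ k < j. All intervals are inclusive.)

Evaluate at each i in [0,9]:
  i=0: ✗ (no rhs in [0,1])
  i=1: ✗ (lhs fails at k=1 before rhs at j=2)
  i=2: ✓ (rhs at j=2)
  i=3: ✓ (rhs at j=3)
  i=4: ✗ (no rhs in [4,5])
  i=5: ✗ (no rhs in [5,6])
  i=6: ✗ (lhs fails at k=6 before rhs at j=7)
  i=7: ✓ (rhs at j=7)
  i=8: ✓ (rhs at j=8)
  i=9: ✗ (no rhs in [9,10])
Positions where it holds: {2, 3, 7, 8} → 4.

4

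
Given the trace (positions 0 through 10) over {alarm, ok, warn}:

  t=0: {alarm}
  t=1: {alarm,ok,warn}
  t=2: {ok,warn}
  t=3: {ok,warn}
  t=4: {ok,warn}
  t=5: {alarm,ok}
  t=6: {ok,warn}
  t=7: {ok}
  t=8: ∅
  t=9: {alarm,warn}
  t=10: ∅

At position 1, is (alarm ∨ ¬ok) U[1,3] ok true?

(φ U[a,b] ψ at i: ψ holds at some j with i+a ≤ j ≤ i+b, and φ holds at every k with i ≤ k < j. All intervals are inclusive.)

True

Need some j in [2,4] with ok, and (alarm ∨ ¬ok) at every k in [1,j-1].
  j=2: ok holds; (alarm ∨ ¬ok) holds at every k in [1,1] → satisfied.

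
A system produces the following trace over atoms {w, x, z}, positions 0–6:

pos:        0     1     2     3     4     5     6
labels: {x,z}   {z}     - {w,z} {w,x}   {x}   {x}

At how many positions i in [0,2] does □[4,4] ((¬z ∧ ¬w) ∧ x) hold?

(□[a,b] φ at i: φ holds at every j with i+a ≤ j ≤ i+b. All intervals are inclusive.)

2

Evaluate at each i in [0,2]:
  i=0: ✗ (fails at j=4)
  i=1: ✓ (all of [5,5])
  i=2: ✓ (all of [6,6])
Positions where it holds: {1, 2} → 2.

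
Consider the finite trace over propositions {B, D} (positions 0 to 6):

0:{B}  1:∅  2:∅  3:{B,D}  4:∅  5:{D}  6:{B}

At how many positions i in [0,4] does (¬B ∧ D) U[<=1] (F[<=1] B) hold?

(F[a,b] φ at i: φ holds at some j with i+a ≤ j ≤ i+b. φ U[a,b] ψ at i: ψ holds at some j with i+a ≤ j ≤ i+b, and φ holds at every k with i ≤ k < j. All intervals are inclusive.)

Evaluate at each i in [0,4]:
  i=0: ✓ (rhs at j=0)
  i=1: ✗ (lhs fails at k=1 before rhs at j=2)
  i=2: ✓ (rhs at j=2)
  i=3: ✓ (rhs at j=3)
  i=4: ✗ (lhs fails at k=4 before rhs at j=5)
Positions where it holds: {0, 2, 3} → 3.

3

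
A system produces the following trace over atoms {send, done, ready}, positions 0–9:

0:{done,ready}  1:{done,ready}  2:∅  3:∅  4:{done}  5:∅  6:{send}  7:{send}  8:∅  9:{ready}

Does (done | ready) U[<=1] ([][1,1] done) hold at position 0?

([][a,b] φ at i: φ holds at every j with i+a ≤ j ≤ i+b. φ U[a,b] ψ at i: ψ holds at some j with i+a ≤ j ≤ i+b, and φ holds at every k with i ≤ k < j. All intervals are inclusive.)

Holds

Need some j in [0,1] with [][1,1] done, and (done | ready) at every k in [0,j-1].
  j=0: [][1,1] done holds; no prefix to check → satisfied.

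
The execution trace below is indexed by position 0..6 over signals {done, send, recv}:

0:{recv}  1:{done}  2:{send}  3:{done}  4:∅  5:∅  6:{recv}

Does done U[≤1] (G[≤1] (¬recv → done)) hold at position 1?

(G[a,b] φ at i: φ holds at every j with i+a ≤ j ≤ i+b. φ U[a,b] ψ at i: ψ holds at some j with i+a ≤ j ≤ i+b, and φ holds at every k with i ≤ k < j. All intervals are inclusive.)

Need some j in [1,2] with G[≤1] (¬recv → done), and done at every k in [1,j-1].
  j=1: G[≤1] (¬recv → done) — fails at 2.
  j=2: G[≤1] (¬recv → done) — fails at 2.
No j in the window works → until fails.

False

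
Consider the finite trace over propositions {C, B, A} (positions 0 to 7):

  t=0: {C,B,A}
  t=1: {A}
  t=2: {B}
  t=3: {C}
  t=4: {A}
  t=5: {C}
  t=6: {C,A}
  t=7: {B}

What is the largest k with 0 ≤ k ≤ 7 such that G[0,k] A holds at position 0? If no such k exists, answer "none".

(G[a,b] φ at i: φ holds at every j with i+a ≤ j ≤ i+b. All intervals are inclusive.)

A must hold from j=0 onward; find where it first fails.
  j=0: holds
  j=1: holds
  j=2: fails
Holds on [0,1], so largest k = 1.

1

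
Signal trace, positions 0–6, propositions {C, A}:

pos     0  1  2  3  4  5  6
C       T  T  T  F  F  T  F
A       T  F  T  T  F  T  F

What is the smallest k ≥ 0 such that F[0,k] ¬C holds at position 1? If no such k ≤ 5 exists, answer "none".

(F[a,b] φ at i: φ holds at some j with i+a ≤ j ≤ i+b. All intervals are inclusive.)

Scan j = 1,2,… for ¬C:
  j=1: fails
  j=2: fails
  j=3: holds
First hit at j=3, so smallest k = 3-1 = 2.

2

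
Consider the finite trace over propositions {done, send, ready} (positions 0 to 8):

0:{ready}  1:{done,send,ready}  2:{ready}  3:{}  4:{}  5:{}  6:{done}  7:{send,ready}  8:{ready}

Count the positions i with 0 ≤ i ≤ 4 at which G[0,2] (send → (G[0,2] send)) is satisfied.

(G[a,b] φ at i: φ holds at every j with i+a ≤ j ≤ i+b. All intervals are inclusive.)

3

Evaluate at each i in [0,4]:
  i=0: ✗ (fails at j=1)
  i=1: ✗ (fails at j=1)
  i=2: ✓ (all of [2,4])
  i=3: ✓ (all of [3,5])
  i=4: ✓ (all of [4,6])
Positions where it holds: {2, 3, 4} → 3.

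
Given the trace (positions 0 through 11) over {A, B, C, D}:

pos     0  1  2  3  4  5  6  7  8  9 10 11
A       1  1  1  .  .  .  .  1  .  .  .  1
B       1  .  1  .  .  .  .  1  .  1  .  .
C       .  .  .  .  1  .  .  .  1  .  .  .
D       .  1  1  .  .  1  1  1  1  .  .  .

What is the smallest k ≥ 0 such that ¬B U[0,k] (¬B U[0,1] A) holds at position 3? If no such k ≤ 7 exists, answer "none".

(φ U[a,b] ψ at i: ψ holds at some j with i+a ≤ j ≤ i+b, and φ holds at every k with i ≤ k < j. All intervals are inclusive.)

3

Need earliest j ≥ 3 with (¬B U[0,1] A), and ¬B at every k in [3,j-1].
  j=3: rhs fails.
  j=4: rhs fails.
  j=5: rhs fails.
  j=6: rhs holds; lhs holds on [3,5]. k = 3.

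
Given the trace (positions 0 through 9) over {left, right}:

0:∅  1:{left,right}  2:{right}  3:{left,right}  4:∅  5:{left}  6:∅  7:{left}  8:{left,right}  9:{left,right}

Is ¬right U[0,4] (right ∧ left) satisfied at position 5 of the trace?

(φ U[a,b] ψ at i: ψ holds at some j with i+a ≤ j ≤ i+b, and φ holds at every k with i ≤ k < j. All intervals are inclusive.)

Yes

Need some j in [5,9] with (right ∧ left), and ¬right at every k in [5,j-1].
  j=5: (right ∧ left) false.
  j=6: (right ∧ left) false.
  j=7: (right ∧ left) false.
  j=8: (right ∧ left) holds; ¬right holds at every k in [5,7] → satisfied.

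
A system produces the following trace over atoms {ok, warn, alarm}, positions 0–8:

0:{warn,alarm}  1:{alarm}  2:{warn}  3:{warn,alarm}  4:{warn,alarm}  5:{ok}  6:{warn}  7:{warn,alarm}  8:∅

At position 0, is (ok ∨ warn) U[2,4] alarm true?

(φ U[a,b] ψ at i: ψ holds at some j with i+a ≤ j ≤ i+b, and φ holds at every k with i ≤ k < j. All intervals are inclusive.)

False

Need some j in [2,4] with alarm, and (ok ∨ warn) at every k in [0,j-1].
  j=2: alarm false.
  j=3: alarm holds, but (ok ∨ warn) fails at k=1 → not this j.
  j=4: alarm holds, but (ok ∨ warn) fails at k=1 → not this j.
No j in the window works → until fails.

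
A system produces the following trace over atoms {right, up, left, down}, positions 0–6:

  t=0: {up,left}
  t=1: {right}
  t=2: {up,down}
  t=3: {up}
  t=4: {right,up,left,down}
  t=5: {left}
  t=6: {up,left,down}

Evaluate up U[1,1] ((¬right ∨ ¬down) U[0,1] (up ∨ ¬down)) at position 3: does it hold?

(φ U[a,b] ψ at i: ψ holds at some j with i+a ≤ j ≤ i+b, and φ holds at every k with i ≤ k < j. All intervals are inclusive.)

Need some j in [4,4] with ((¬right ∨ ¬down) U[0,1] (up ∨ ¬down)), and up at every k in [3,j-1].
  j=4: ((¬right ∨ ¬down) U[0,1] (up ∨ ¬down)) holds; up holds at every k in [3,3] → satisfied.

Yes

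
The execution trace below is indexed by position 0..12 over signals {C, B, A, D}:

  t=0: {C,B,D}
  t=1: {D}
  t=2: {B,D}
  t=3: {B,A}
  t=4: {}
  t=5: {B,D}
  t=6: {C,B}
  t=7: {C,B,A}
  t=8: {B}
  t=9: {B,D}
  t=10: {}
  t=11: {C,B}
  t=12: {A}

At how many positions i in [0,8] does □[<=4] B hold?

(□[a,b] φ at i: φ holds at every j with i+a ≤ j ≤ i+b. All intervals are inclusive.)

Evaluate at each i in [0,8]:
  i=0: ✗ (fails at j=1)
  i=1: ✗ (fails at j=1)
  i=2: ✗ (fails at j=4)
  i=3: ✗ (fails at j=4)
  i=4: ✗ (fails at j=4)
  i=5: ✓ (all of [5,9])
  i=6: ✗ (fails at j=10)
  i=7: ✗ (fails at j=10)
  i=8: ✗ (fails at j=10)
Positions where it holds: {5} → 1.

1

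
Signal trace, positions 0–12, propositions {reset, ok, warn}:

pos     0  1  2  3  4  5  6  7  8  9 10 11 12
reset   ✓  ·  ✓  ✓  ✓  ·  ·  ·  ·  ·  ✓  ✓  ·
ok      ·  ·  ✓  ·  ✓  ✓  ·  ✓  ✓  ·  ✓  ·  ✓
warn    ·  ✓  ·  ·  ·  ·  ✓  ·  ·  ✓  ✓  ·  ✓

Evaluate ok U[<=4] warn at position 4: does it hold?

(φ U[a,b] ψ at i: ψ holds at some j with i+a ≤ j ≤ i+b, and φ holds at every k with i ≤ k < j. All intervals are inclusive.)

Need some j in [4,8] with warn, and ok at every k in [4,j-1].
  j=4: warn false.
  j=5: warn false.
  j=6: warn holds; ok holds at every k in [4,5] → satisfied.

Yes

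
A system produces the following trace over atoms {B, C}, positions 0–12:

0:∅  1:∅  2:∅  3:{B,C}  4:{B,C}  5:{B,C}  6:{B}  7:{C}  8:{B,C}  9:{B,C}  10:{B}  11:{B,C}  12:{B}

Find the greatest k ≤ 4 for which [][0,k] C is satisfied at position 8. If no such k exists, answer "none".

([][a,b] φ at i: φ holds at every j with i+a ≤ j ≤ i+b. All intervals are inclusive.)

1

C must hold from j=8 onward; find where it first fails.
  j=8: holds
  j=9: holds
  j=10: fails
Holds on [8,9], so largest k = 1.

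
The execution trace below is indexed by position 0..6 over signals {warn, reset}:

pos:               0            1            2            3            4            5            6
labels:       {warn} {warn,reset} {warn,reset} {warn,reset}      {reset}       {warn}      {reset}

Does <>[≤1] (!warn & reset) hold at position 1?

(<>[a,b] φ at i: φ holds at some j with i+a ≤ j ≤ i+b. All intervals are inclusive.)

Check (!warn & reset) at each j in [1,2]:
  j=1: false
  j=2: false
No position in the window satisfies it → formula fails.

No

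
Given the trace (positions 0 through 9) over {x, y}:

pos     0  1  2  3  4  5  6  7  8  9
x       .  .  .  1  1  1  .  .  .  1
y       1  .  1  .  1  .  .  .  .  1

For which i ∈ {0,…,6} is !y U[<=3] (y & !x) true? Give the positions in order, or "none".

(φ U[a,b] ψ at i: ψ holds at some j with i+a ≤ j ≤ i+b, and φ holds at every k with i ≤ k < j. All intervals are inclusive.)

Evaluate at each i in [0,6]:
  i=0: ✓ (rhs at j=0)
  i=1: ✓ (rhs at j=2; lhs holds on [1,1])
  i=2: ✓ (rhs at j=2)
  i=3: ✗ (no rhs in [3,6])
  i=4: ✗ (no rhs in [4,7])
  i=5: ✗ (no rhs in [5,8])
  i=6: ✗ (no rhs in [6,9])

0, 1, 2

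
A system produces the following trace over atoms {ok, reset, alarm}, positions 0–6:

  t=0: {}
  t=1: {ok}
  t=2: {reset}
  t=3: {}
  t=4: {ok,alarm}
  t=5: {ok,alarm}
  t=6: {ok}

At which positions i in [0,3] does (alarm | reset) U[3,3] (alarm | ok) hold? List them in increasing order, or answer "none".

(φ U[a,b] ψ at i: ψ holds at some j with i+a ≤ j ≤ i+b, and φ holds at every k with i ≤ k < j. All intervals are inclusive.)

Evaluate at each i in [0,3]:
  i=0: ✗ (no rhs in [3,3])
  i=1: ✗ (lhs fails at k=1 before rhs at j=4)
  i=2: ✗ (lhs fails at k=3 before rhs at j=5)
  i=3: ✗ (lhs fails at k=3 before rhs at j=6)

none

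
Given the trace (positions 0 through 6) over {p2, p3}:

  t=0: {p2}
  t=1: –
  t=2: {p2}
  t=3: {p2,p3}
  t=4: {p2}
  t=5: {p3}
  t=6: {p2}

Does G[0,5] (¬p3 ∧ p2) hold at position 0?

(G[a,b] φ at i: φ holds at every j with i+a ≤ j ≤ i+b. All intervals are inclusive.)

False

Check (¬p3 ∧ p2) at every j in [0,5]:
  j=0: true
  j=1: false
  j=2: true
  j=3: false
  j=4: true
  j=5: false
Fails at j=1 → formula fails.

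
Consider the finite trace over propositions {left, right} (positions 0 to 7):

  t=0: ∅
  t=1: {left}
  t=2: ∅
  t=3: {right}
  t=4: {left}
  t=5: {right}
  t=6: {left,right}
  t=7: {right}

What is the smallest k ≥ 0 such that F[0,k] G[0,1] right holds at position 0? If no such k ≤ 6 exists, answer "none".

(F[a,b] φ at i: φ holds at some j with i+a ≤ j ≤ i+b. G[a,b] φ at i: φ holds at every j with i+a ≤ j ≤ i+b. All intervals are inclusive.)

5

Scan j = 0,1,… for G[0,1] right:
  j=0: fails
  j=1: fails
  j=2: fails
  j=3: fails
  j=4: fails
  j=5: holds
First hit at j=5, so smallest k = 5-0 = 5.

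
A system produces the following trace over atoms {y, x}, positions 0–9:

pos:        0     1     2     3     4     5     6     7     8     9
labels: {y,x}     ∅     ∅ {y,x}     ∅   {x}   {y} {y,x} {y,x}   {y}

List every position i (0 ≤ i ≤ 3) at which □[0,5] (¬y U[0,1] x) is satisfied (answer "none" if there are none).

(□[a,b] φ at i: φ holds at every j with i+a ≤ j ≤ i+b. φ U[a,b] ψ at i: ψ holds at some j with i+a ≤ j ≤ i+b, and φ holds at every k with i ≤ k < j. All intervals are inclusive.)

Evaluate at each i in [0,3]:
  i=0: ✗ (fails at j=1)
  i=1: ✗ (fails at j=1)
  i=2: ✗ (fails at j=6)
  i=3: ✗ (fails at j=6)

none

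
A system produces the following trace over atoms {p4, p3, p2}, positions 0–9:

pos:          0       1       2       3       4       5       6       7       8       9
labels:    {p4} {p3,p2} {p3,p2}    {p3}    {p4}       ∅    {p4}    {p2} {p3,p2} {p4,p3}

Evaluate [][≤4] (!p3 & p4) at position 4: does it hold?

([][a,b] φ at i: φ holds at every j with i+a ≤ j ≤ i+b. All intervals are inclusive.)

Check (!p3 & p4) at every j in [4,8]:
  j=4: true
  j=5: false
  j=6: true
  j=7: false
  j=8: false
Fails at j=5 → formula fails.

Does not hold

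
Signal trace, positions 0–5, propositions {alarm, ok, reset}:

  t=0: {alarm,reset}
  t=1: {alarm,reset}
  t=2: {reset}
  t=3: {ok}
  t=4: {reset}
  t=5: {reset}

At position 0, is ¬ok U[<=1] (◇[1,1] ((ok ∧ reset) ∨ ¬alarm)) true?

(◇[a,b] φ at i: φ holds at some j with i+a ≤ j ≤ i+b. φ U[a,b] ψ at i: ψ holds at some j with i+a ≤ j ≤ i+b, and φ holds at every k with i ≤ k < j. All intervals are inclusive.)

Need some j in [0,1] with ◇[1,1] ((ok ∧ reset) ∨ ¬alarm), and ¬ok at every k in [0,j-1].
  j=0: ◇[1,1] ((ok ∧ reset) ∨ ¬alarm) — fails (none in [1,1]).
  j=1: ◇[1,1] ((ok ∧ reset) ∨ ¬alarm) holds; ¬ok holds at every k in [0,0] → satisfied.

True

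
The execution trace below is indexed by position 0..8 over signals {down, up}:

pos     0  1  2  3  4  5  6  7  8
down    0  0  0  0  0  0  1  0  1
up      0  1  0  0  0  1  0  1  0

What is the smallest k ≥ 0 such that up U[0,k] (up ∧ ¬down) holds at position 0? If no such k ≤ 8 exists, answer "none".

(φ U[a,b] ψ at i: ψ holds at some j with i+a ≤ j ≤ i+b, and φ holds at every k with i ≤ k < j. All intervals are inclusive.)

none

Need earliest j ≥ 0 with (up ∧ ¬down), and up at every k in [0,j-1].
  j=0: rhs fails.
  j=1: rhs holds but lhs fails at k=0.
  j=2: rhs fails.
  j=3: rhs fails.
  j=4: rhs fails.
  j=5: rhs holds but lhs fails at k=0.
  j=6: rhs fails.
  j=7: rhs holds but lhs fails at k=0.
  j=8: rhs fails.
No witness within the range → none.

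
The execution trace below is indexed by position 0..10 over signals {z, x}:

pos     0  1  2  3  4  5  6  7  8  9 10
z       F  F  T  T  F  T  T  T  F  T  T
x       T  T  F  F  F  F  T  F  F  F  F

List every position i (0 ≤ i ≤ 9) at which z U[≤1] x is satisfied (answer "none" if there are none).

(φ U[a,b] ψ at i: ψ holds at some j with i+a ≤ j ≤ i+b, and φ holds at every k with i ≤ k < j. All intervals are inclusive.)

Evaluate at each i in [0,9]:
  i=0: ✓ (rhs at j=0)
  i=1: ✓ (rhs at j=1)
  i=2: ✗ (no rhs in [2,3])
  i=3: ✗ (no rhs in [3,4])
  i=4: ✗ (no rhs in [4,5])
  i=5: ✓ (rhs at j=6; lhs holds on [5,5])
  i=6: ✓ (rhs at j=6)
  i=7: ✗ (no rhs in [7,8])
  i=8: ✗ (no rhs in [8,9])
  i=9: ✗ (no rhs in [9,10])

0, 1, 5, 6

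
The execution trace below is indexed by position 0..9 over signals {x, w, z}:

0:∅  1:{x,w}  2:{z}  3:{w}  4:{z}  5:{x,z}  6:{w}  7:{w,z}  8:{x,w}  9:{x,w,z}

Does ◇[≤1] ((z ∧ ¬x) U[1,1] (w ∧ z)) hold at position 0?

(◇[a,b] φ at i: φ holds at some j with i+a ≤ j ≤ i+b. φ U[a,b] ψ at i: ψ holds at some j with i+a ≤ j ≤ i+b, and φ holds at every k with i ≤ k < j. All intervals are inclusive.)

Check ((z ∧ ¬x) U[1,1] (w ∧ z)) at each j in [0,1]:
  j=0: fails
  j=1: fails
No position in the window satisfies it → formula fails.

Does not hold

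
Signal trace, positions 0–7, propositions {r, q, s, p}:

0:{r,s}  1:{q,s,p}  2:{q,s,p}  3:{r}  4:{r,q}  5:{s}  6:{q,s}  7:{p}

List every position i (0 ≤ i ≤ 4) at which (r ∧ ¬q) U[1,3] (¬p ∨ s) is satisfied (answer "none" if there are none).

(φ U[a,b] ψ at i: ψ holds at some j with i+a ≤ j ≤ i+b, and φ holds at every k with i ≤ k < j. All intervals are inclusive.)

0, 3

Evaluate at each i in [0,4]:
  i=0: ✓ (rhs at j=1; lhs holds on [0,0])
  i=1: ✗ (lhs fails at k=1 before rhs at j=2)
  i=2: ✗ (lhs fails at k=2 before rhs at j=3)
  i=3: ✓ (rhs at j=4; lhs holds on [3,3])
  i=4: ✗ (lhs fails at k=4 before rhs at j=5)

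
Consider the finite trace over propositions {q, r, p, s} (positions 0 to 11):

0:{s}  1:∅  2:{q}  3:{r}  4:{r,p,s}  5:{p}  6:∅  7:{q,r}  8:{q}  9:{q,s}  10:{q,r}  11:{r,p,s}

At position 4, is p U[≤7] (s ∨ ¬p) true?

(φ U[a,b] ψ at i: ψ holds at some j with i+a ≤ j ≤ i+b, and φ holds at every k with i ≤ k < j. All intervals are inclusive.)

Yes

Need some j in [4,11] with (s ∨ ¬p), and p at every k in [4,j-1].
  j=4: (s ∨ ¬p) holds; no prefix to check → satisfied.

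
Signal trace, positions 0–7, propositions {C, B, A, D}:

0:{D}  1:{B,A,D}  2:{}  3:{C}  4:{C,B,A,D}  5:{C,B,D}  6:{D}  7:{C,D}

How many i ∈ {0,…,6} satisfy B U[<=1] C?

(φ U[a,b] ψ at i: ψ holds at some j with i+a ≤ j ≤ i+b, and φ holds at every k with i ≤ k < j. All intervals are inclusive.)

Evaluate at each i in [0,6]:
  i=0: ✗ (no rhs in [0,1])
  i=1: ✗ (no rhs in [1,2])
  i=2: ✗ (lhs fails at k=2 before rhs at j=3)
  i=3: ✓ (rhs at j=3)
  i=4: ✓ (rhs at j=4)
  i=5: ✓ (rhs at j=5)
  i=6: ✗ (lhs fails at k=6 before rhs at j=7)
Positions where it holds: {3, 4, 5} → 3.

3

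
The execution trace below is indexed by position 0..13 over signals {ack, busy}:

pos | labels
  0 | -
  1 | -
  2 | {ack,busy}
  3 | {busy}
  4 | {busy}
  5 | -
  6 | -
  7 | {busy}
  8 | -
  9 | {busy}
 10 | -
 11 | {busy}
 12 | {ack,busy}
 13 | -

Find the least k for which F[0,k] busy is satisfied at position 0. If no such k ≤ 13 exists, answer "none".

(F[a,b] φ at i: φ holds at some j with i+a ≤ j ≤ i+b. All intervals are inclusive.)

Scan j = 0,1,… for busy:
  j=0: fails
  j=1: fails
  j=2: holds
First hit at j=2, so smallest k = 2-0 = 2.

2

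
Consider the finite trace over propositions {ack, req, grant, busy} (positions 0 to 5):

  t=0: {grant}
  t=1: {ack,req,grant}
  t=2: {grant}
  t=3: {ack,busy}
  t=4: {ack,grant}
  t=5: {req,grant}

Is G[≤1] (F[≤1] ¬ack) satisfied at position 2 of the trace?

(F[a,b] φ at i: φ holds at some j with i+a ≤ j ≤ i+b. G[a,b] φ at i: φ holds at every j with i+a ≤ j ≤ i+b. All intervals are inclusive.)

Check F[≤1] ¬ack at every j in [2,3]:
  j=2: holds (witness at 2)
  j=3: fails (none in [3,4])
Fails at j=3 → formula fails.

Does not hold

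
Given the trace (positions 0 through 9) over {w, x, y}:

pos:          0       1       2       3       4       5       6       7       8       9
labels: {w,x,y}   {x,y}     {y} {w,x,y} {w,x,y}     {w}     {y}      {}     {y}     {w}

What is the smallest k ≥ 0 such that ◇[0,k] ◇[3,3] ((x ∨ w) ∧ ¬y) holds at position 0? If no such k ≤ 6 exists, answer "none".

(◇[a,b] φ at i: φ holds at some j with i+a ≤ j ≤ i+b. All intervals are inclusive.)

Scan j = 0,1,… for ◇[3,3] ((x ∨ w) ∧ ¬y):
  j=0: fails
  j=1: fails
  j=2: holds
First hit at j=2, so smallest k = 2-0 = 2.

2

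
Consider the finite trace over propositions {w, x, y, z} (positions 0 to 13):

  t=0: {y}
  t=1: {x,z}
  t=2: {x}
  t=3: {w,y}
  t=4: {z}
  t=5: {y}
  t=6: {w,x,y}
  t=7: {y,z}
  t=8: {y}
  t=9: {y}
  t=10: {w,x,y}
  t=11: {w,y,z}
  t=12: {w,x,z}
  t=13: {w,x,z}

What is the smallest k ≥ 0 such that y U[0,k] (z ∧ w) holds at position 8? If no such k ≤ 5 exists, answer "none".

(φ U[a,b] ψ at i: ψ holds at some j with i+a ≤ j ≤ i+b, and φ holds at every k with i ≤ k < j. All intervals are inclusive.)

3

Need earliest j ≥ 8 with (z ∧ w), and y at every k in [8,j-1].
  j=8: rhs fails.
  j=9: rhs fails.
  j=10: rhs fails.
  j=11: rhs holds; lhs holds on [8,10]. k = 3.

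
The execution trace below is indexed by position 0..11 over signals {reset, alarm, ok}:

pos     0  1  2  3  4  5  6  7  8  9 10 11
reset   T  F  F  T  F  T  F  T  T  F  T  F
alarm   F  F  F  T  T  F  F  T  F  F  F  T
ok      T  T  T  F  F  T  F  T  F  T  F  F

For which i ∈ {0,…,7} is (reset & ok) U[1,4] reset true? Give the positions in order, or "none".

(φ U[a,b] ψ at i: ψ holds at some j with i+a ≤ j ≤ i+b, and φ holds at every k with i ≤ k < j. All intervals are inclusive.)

Evaluate at each i in [0,7]:
  i=0: ✗ (lhs fails at k=1 before rhs at j=3)
  i=1: ✗ (lhs fails at k=1 before rhs at j=3)
  i=2: ✗ (lhs fails at k=2 before rhs at j=3)
  i=3: ✗ (lhs fails at k=3 before rhs at j=5)
  i=4: ✗ (lhs fails at k=4 before rhs at j=5)
  i=5: ✗ (lhs fails at k=6 before rhs at j=7)
  i=6: ✗ (lhs fails at k=6 before rhs at j=7)
  i=7: ✓ (rhs at j=8; lhs holds on [7,7])

7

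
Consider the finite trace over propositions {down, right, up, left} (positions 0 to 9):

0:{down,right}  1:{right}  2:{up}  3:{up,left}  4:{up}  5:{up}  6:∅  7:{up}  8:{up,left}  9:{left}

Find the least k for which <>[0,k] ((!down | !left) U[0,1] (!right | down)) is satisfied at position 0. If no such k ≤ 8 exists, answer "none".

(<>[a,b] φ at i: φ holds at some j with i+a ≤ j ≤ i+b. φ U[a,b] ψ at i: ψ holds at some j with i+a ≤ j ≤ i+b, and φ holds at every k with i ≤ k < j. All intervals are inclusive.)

Scan j = 0,1,… for ((!down | !left) U[0,1] (!right | down)):
  j=0: holds
First hit at j=0, so smallest k = 0-0 = 0.

0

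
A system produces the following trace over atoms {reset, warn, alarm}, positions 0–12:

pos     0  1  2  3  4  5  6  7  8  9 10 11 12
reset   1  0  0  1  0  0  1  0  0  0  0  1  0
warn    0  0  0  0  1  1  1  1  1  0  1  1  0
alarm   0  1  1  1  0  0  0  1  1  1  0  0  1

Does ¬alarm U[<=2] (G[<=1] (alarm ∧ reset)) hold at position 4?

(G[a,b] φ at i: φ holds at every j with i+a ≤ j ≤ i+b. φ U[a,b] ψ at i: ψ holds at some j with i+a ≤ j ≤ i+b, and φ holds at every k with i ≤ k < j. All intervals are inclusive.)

Does not hold

Need some j in [4,6] with G[<=1] (alarm ∧ reset), and ¬alarm at every k in [4,j-1].
  j=4: G[<=1] (alarm ∧ reset) — fails at 4.
  j=5: G[<=1] (alarm ∧ reset) — fails at 5.
  j=6: G[<=1] (alarm ∧ reset) — fails at 6.
No j in the window works → until fails.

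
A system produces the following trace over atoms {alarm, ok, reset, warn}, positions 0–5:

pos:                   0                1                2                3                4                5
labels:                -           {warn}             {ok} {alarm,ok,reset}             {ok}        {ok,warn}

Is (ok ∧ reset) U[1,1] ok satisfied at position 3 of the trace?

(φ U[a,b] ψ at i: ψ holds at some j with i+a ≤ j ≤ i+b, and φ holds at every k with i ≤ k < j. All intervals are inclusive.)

Holds

Need some j in [4,4] with ok, and (ok ∧ reset) at every k in [3,j-1].
  j=4: ok holds; (ok ∧ reset) holds at every k in [3,3] → satisfied.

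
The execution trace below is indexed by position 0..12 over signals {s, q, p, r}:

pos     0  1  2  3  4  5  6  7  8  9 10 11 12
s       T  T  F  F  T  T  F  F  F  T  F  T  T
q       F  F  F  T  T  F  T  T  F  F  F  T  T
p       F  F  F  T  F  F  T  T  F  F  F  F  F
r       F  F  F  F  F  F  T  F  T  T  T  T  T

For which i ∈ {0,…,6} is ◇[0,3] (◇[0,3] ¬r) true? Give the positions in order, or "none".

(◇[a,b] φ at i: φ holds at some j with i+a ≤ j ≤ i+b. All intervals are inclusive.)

Evaluate at each i in [0,6]:
  i=0: ✓ (witness j=0)
  i=1: ✓ (witness j=1)
  i=2: ✓ (witness j=2)
  i=3: ✓ (witness j=3)
  i=4: ✓ (witness j=4)
  i=5: ✓ (witness j=5)
  i=6: ✓ (witness j=6)

0, 1, 2, 3, 4, 5, 6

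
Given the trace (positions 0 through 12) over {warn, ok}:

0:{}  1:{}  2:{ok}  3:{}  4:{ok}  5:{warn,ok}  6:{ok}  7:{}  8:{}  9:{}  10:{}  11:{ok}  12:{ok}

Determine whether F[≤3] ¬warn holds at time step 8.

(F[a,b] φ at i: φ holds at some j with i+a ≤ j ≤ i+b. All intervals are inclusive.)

Check ¬warn at each j in [8,11]:
  j=8: true
  j=9: true
  j=10: true
  j=11: true
Found at j=8 → formula holds.

Holds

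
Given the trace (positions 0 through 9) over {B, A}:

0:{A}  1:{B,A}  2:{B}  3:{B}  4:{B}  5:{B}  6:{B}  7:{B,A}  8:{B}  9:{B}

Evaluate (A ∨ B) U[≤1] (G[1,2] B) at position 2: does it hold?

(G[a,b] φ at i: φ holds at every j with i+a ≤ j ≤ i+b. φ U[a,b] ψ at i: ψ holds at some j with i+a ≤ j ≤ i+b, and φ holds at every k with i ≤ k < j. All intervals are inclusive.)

Holds

Need some j in [2,3] with G[1,2] B, and (A ∨ B) at every k in [2,j-1].
  j=2: G[1,2] B holds; no prefix to check → satisfied.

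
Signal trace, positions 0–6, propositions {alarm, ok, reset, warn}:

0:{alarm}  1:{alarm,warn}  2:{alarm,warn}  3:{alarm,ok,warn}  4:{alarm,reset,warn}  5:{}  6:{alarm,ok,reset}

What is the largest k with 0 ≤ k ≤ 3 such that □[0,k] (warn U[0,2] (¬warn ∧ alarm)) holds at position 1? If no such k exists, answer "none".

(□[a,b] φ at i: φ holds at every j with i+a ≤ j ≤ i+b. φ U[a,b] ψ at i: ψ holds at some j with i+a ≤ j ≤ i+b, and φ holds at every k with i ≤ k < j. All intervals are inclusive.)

none

(warn U[0,2] (¬warn ∧ alarm)) must hold from j=1 onward; find where it first fails.
  j=1: fails → no k works.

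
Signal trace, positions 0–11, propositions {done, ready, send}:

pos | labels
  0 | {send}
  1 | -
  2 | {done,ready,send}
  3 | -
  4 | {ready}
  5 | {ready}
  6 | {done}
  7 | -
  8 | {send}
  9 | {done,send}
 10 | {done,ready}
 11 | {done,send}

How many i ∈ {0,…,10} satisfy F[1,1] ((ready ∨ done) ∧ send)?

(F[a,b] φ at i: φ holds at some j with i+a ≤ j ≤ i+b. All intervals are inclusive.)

3

Evaluate at each i in [0,10]:
  i=0: ✗ (none in [1,1])
  i=1: ✓ (witness j=2)
  i=2: ✗ (none in [3,3])
  i=3: ✗ (none in [4,4])
  i=4: ✗ (none in [5,5])
  i=5: ✗ (none in [6,6])
  i=6: ✗ (none in [7,7])
  i=7: ✗ (none in [8,8])
  i=8: ✓ (witness j=9)
  i=9: ✗ (none in [10,10])
  i=10: ✓ (witness j=11)
Positions where it holds: {1, 8, 10} → 3.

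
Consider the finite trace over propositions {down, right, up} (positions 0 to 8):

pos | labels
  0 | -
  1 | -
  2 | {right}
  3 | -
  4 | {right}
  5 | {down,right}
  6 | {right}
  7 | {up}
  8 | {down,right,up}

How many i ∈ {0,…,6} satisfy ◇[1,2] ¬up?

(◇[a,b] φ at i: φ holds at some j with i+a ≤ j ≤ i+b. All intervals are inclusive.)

6

Evaluate at each i in [0,6]:
  i=0: ✓ (witness j=1)
  i=1: ✓ (witness j=2)
  i=2: ✓ (witness j=3)
  i=3: ✓ (witness j=4)
  i=4: ✓ (witness j=5)
  i=5: ✓ (witness j=6)
  i=6: ✗ (none in [7,8])
Positions where it holds: {0, 1, 2, 3, 4, 5} → 6.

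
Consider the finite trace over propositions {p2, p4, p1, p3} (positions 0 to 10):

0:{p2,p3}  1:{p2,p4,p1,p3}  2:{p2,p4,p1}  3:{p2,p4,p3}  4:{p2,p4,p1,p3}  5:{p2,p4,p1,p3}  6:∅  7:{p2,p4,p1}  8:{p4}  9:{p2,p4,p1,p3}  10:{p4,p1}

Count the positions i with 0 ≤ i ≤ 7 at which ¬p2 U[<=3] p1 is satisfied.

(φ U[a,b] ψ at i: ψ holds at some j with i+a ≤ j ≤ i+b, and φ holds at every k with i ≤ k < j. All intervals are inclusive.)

Evaluate at each i in [0,7]:
  i=0: ✗ (lhs fails at k=0 before rhs at j=1)
  i=1: ✓ (rhs at j=1)
  i=2: ✓ (rhs at j=2)
  i=3: ✗ (lhs fails at k=3 before rhs at j=4)
  i=4: ✓ (rhs at j=4)
  i=5: ✓ (rhs at j=5)
  i=6: ✓ (rhs at j=7; lhs holds on [6,6])
  i=7: ✓ (rhs at j=7)
Positions where it holds: {1, 2, 4, 5, 6, 7} → 6.

6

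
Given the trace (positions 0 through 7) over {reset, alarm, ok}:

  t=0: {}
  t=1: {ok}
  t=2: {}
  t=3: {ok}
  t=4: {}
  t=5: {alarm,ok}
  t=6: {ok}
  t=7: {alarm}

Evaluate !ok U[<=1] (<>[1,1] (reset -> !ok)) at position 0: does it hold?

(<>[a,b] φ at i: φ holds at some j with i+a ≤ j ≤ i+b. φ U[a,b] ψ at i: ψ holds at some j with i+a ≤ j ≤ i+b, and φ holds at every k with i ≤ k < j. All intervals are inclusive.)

Need some j in [0,1] with <>[1,1] (reset -> !ok), and !ok at every k in [0,j-1].
  j=0: <>[1,1] (reset -> !ok) holds; no prefix to check → satisfied.

True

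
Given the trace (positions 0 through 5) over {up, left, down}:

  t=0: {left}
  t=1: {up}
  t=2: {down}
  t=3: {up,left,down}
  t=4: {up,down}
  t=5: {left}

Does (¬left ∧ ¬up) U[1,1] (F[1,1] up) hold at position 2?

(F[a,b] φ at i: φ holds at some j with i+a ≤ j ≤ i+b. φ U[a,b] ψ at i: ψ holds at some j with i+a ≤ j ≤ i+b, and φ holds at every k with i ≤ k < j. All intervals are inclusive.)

Yes

Need some j in [3,3] with F[1,1] up, and (¬left ∧ ¬up) at every k in [2,j-1].
  j=3: F[1,1] up holds; (¬left ∧ ¬up) holds at every k in [2,2] → satisfied.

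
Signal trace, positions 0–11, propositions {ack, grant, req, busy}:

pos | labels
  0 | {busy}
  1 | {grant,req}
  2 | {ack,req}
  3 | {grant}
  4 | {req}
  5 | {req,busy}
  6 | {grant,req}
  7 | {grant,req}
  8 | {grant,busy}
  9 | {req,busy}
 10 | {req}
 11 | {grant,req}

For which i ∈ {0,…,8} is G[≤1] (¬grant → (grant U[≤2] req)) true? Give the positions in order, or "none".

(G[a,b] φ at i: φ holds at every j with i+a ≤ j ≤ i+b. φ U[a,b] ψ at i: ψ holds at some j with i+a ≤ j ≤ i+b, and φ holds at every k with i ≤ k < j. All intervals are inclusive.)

Evaluate at each i in [0,8]:
  i=0: ✗ (fails at j=0)
  i=1: ✓ (all of [1,2])
  i=2: ✓ (all of [2,3])
  i=3: ✓ (all of [3,4])
  i=4: ✓ (all of [4,5])
  i=5: ✓ (all of [5,6])
  i=6: ✓ (all of [6,7])
  i=7: ✓ (all of [7,8])
  i=8: ✓ (all of [8,9])

1, 2, 3, 4, 5, 6, 7, 8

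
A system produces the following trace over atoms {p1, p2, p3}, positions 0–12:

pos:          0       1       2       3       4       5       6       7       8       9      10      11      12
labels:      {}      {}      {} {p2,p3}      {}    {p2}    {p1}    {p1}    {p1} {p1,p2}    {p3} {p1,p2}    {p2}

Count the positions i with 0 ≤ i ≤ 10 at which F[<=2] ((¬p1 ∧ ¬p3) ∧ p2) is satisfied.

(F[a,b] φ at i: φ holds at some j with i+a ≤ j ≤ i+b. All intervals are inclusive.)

Evaluate at each i in [0,10]:
  i=0: ✗ (none in [0,2])
  i=1: ✗ (none in [1,3])
  i=2: ✗ (none in [2,4])
  i=3: ✓ (witness j=5)
  i=4: ✓ (witness j=5)
  i=5: ✓ (witness j=5)
  i=6: ✗ (none in [6,8])
  i=7: ✗ (none in [7,9])
  i=8: ✗ (none in [8,10])
  i=9: ✗ (none in [9,11])
  i=10: ✓ (witness j=12)
Positions where it holds: {3, 4, 5, 10} → 4.

4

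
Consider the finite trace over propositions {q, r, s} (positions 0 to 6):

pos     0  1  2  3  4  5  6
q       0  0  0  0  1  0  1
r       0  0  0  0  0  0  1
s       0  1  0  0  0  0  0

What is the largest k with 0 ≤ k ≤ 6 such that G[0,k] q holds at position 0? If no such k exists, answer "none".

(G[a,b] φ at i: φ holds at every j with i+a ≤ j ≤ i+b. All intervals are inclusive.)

q must hold from j=0 onward; find where it first fails.
  j=0: fails → no k works.

none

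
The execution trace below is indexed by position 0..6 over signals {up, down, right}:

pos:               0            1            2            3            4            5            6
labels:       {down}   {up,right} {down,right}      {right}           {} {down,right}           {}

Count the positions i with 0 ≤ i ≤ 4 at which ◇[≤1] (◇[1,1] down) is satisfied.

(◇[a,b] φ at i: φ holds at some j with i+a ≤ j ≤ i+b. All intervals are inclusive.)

Evaluate at each i in [0,4]:
  i=0: ✓ (witness j=1)
  i=1: ✓ (witness j=1)
  i=2: ✗ (none in [2,3])
  i=3: ✓ (witness j=4)
  i=4: ✓ (witness j=4)
Positions where it holds: {0, 1, 3, 4} → 4.

4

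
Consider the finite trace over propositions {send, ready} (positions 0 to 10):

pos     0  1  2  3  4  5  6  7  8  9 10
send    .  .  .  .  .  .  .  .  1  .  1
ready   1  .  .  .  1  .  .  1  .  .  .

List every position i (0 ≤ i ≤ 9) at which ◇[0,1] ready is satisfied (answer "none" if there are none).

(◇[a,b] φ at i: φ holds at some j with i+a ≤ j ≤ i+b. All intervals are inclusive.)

Evaluate at each i in [0,9]:
  i=0: ✓ (witness j=0)
  i=1: ✗ (none in [1,2])
  i=2: ✗ (none in [2,3])
  i=3: ✓ (witness j=4)
  i=4: ✓ (witness j=4)
  i=5: ✗ (none in [5,6])
  i=6: ✓ (witness j=7)
  i=7: ✓ (witness j=7)
  i=8: ✗ (none in [8,9])
  i=9: ✗ (none in [9,10])

0, 3, 4, 6, 7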